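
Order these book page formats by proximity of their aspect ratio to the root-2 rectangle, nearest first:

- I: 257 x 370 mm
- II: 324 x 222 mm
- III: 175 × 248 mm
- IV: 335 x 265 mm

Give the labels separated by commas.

III, I, II, IV

I: 370/257 ≈ 1.440 → |1.440 − 1.414| = 0.026
II: 324/222 ≈ 1.459 → |1.459 − 1.414| = 0.045
III: 248/175 ≈ 1.417 → |1.417 − 1.414| = 0.003
IV: 335/265 ≈ 1.264 → |1.264 − 1.414| = 0.150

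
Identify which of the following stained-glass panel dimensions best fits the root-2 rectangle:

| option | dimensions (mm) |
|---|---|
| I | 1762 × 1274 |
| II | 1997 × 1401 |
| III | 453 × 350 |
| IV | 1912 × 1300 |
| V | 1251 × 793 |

Target root-2 ≈ 1.414.
I: 1.383 (Δ0.031)  II: 1.425 (Δ0.011)  III: 1.294 (Δ0.120)  IV: 1.471 (Δ0.057)  V: 1.578 (Δ0.164)

II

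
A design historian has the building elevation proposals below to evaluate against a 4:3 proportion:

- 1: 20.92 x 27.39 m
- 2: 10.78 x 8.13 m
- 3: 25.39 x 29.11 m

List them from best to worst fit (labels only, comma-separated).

2, 1, 3

1: 27.39/20.92 ≈ 1.309 → |1.309 − 1.333| = 0.024
2: 10.78/8.13 ≈ 1.326 → |1.326 − 1.333| = 0.007
3: 29.11/25.39 ≈ 1.147 → |1.147 − 1.333| = 0.186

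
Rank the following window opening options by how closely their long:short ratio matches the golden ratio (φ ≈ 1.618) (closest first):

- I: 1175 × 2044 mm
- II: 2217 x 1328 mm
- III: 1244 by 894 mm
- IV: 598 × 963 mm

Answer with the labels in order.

I: 2044/1175 ≈ 1.740 → |1.740 − 1.618| = 0.122
II: 2217/1328 ≈ 1.669 → |1.669 − 1.618| = 0.051
III: 1244/894 ≈ 1.391 → |1.391 − 1.618| = 0.227
IV: 963/598 ≈ 1.610 → |1.610 − 1.618| = 0.008

IV, II, I, III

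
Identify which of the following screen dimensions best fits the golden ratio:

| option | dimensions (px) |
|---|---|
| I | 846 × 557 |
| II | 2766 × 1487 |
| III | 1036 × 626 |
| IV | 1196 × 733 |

IV

Target golden ratio ≈ 1.618.
I: 1.519 (Δ0.099)  II: 1.860 (Δ0.242)  III: 1.655 (Δ0.037)  IV: 1.632 (Δ0.014)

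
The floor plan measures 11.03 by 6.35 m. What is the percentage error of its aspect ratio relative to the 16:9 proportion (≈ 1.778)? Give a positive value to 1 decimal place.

Ratio = 11.03 / 6.35 ≈ 1.7370.
Ideal 16:9 ≈ 1.7778. |1.7370 − 1.7778| / 1.7778 ≈ 2.29% → 2.3%.

2.3%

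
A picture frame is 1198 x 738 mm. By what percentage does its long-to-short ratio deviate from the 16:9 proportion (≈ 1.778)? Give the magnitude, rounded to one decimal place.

Ratio = 1198 / 738 ≈ 1.6233.
Ideal 16:9 ≈ 1.7778. |1.6233 − 1.7778| / 1.7778 ≈ 8.69% → 8.7%.

8.7%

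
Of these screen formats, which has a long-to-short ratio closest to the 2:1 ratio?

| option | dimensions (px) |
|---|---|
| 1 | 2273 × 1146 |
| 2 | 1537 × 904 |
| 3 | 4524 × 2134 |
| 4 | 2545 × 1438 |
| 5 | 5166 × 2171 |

Ratios (long/short): 1 ≈ 1.983; 2 ≈ 1.700; 3 ≈ 2.120; 4 ≈ 1.770; 5 ≈ 2.380.
2:1 ≈ 2.000; option 1 is nearest (Δ 0.017).

1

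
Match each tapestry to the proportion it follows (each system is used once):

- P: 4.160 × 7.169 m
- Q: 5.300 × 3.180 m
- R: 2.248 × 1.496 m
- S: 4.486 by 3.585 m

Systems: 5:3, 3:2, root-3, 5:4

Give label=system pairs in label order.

P = 7.169/4.160 ≈ 1.723 → root-3 (1.732)
Q = 5.300/3.180 ≈ 1.667 → 5:3 (1.667)
R = 2.248/1.496 ≈ 1.503 → 3:2 (1.500)
S = 4.486/3.585 ≈ 1.251 → 5:4 (1.250)

P=root-3, Q=5:3, R=3:2, S=5:4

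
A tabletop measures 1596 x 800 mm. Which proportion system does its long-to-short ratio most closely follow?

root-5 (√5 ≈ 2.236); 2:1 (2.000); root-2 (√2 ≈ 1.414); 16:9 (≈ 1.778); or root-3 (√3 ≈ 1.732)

2:1

Ratio = 1596 / 800 ≈ 1.995.
Distances: root-5 2.236 (Δ 0.241); 2:1 2.000 (Δ 0.005); root-2 1.414 (Δ 0.581); 16:9 1.778 (Δ 0.217); root-3 1.732 (Δ 0.263).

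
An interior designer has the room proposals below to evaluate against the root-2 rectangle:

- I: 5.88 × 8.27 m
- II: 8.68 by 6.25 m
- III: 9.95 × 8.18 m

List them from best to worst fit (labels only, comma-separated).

I: 8.27/5.88 ≈ 1.406 → |1.406 − 1.414| = 0.008
II: 8.68/6.25 ≈ 1.389 → |1.389 − 1.414| = 0.025
III: 9.95/8.18 ≈ 1.216 → |1.216 − 1.414| = 0.198

I, II, III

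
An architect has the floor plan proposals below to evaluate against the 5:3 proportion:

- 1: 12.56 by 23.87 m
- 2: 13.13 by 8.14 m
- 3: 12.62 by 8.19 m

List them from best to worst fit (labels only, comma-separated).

2, 3, 1

1: 23.87/12.56 ≈ 1.900 → |1.900 − 1.667| = 0.233
2: 13.13/8.14 ≈ 1.613 → |1.613 − 1.667| = 0.054
3: 12.62/8.19 ≈ 1.541 → |1.541 − 1.667| = 0.126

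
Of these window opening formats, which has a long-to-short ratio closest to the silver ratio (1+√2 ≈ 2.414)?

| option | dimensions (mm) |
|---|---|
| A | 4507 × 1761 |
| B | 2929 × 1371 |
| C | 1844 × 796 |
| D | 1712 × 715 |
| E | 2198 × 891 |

D

Target silver ratio ≈ 2.414.
A: 2.559 (Δ0.145)  B: 2.136 (Δ0.278)  C: 2.317 (Δ0.097)  D: 2.394 (Δ0.020)  E: 2.467 (Δ0.053)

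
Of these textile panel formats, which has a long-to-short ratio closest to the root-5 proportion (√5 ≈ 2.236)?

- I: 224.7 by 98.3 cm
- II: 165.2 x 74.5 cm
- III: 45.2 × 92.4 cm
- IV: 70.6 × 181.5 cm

II

Ratios (long/short): I ≈ 2.286; II ≈ 2.217; III ≈ 2.044; IV ≈ 2.571.
root-5 ≈ 2.236; option II is nearest (Δ 0.019).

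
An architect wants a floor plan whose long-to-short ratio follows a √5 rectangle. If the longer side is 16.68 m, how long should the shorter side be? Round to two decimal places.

root-5 ≈ 2.23607.
Shorter side = 16.68 ÷ 2.23607 ≈ 7.4595 → 7.46 m.

7.46 m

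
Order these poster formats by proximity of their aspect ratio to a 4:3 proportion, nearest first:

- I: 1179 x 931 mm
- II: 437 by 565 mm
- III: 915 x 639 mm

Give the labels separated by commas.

I: 1179/931 ≈ 1.266 → |1.266 − 1.333| = 0.067
II: 565/437 ≈ 1.293 → |1.293 − 1.333| = 0.040
III: 915/639 ≈ 1.432 → |1.432 − 1.333| = 0.099

II, I, III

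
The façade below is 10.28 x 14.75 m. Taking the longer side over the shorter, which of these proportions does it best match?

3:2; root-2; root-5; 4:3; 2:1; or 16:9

Ratio = 14.75 / 10.28 ≈ 1.435.
Distances: 3:2 1.500 (Δ 0.065); root-2 1.414 (Δ 0.021); root-5 2.236 (Δ 0.801); 4:3 1.333 (Δ 0.102); 2:1 2.000 (Δ 0.565); 16:9 1.778 (Δ 0.343).

root-2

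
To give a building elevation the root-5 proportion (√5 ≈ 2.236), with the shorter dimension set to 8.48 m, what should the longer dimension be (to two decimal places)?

root-5 ≈ 2.23607.
Longer side = 8.48 × 2.23607 ≈ 18.9619 → 18.96 m.

18.96 m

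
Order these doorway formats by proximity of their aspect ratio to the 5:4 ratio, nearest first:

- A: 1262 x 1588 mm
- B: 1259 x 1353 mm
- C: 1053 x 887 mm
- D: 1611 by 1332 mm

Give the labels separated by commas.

A, D, C, B

A: 1588/1262 ≈ 1.258 → |1.258 − 1.250| = 0.008
B: 1353/1259 ≈ 1.075 → |1.075 − 1.250| = 0.175
C: 1053/887 ≈ 1.187 → |1.187 − 1.250| = 0.063
D: 1611/1332 ≈ 1.209 → |1.209 − 1.250| = 0.041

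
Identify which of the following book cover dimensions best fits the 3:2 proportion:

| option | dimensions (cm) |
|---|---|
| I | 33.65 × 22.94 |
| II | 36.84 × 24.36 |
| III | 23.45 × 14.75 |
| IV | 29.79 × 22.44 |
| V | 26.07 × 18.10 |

II

Target 3:2 ≈ 1.500.
I: 1.467 (Δ0.033)  II: 1.512 (Δ0.012)  III: 1.590 (Δ0.090)  IV: 1.328 (Δ0.172)  V: 1.440 (Δ0.060)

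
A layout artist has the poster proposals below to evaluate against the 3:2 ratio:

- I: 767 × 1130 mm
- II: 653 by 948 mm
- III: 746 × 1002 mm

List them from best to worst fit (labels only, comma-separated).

I, II, III

Ratios: I = 1130 / 767 ≈ 1.473; II = 948 / 653 ≈ 1.452; III = 1002 / 746 ≈ 1.343.
|Δ from 1.500|: I 0.027; II 0.048; III 0.157.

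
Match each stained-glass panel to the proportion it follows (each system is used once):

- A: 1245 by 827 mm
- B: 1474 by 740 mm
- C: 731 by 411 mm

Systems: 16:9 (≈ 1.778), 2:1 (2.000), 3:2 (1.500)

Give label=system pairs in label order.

Ratios: A ≈ 1.505; B ≈ 1.992; C ≈ 1.779.
Targets: 16:9 ≈ 1.778; 2:1 ≈ 2.000; 3:2 ≈ 1.500.

A=3:2, B=2:1, C=16:9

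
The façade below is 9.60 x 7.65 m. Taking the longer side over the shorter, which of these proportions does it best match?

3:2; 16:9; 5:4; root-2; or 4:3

9.60/7.65 ≈ 1.255. Nearest candidates are 5:4 (1.250, off by 0.005) and 4:3 (1.333, off by 0.078).

5:4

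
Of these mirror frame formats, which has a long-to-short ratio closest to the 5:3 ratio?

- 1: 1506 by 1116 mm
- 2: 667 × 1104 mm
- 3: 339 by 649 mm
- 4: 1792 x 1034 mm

2

Target 5:3 ≈ 1.667.
1: 1.349 (Δ0.318)  2: 1.655 (Δ0.012)  3: 1.914 (Δ0.247)  4: 1.733 (Δ0.066)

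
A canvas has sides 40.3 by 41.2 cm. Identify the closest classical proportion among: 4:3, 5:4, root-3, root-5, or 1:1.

1:1

Ratio = 41.2 / 40.3 ≈ 1.022.
Distances: 4:3 1.333 (Δ 0.311); 5:4 1.250 (Δ 0.228); root-3 1.732 (Δ 0.710); root-5 2.236 (Δ 1.214); 1:1 1.000 (Δ 0.022).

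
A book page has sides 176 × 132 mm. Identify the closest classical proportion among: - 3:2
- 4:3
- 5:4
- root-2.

4:3

176/132 ≈ 1.333. Nearest candidates are 4:3 (1.333, off by 0.000) and root-2 (1.414, off by 0.081).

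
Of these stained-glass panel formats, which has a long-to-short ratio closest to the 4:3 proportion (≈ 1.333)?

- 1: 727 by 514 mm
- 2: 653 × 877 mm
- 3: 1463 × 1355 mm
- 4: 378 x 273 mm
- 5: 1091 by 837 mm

Target 4:3 ≈ 1.333.
1: 1.414 (Δ0.081)  2: 1.343 (Δ0.010)  3: 1.080 (Δ0.253)  4: 1.385 (Δ0.052)  5: 1.303 (Δ0.030)

2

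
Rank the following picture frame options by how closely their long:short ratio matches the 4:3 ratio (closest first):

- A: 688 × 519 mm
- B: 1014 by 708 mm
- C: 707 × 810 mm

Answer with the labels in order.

A: 688/519 ≈ 1.326 → |1.326 − 1.333| = 0.007
B: 1014/708 ≈ 1.432 → |1.432 − 1.333| = 0.099
C: 810/707 ≈ 1.146 → |1.146 − 1.333| = 0.187

A, B, C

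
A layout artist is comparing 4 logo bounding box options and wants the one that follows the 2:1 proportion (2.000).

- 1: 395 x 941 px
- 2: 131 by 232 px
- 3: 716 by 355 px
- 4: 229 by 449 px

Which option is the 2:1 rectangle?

3

Ratios (long/short): 1 ≈ 2.382; 2 ≈ 1.771; 3 ≈ 2.017; 4 ≈ 1.961.
2:1 ≈ 2.000; option 3 is nearest (Δ 0.017).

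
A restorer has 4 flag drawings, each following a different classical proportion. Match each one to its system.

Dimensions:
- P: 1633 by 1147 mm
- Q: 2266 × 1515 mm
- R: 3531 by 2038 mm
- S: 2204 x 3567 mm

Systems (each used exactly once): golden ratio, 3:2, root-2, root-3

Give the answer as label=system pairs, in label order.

P=root-2, Q=3:2, R=root-3, S=golden ratio

P = 1633/1147 ≈ 1.424 → root-2 (1.414)
Q = 2266/1515 ≈ 1.496 → 3:2 (1.500)
R = 3531/2038 ≈ 1.733 → root-3 (1.732)
S = 3567/2204 ≈ 1.618 → golden ratio (1.618)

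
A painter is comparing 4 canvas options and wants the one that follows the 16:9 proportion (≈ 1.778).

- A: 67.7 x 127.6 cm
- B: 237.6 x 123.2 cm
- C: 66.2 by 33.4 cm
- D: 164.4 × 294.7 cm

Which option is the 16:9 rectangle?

D

Target 16:9 ≈ 1.778.
A: 1.885 (Δ0.107)  B: 1.929 (Δ0.151)  C: 1.982 (Δ0.204)  D: 1.793 (Δ0.015)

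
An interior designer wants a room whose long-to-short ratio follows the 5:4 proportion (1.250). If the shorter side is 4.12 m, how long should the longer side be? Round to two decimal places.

5.15 m

5:4 = 1.25000.
Longer side = 4.12 × 1.25000 ≈ 5.1500 → 5.15 m.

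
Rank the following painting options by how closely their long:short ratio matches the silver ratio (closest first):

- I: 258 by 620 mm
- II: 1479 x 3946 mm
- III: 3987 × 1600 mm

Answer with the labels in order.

I: 620/258 ≈ 2.403 → |2.403 − 2.414| = 0.011
II: 3946/1479 ≈ 2.668 → |2.668 − 2.414| = 0.254
III: 3987/1600 ≈ 2.492 → |2.492 − 2.414| = 0.078

I, III, II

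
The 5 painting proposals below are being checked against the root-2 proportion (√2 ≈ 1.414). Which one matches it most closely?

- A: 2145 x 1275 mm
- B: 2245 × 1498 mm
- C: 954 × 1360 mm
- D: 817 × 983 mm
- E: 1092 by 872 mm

C

Ratios (long/short): A ≈ 1.682; B ≈ 1.499; C ≈ 1.426; D ≈ 1.203; E ≈ 1.252.
root-2 ≈ 1.414; option C is nearest (Δ 0.012).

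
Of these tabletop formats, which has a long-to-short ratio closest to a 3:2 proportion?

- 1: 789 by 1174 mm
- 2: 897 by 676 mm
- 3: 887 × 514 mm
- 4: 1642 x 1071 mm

1

Target 3:2 ≈ 1.500.
1: 1.488 (Δ0.012)  2: 1.327 (Δ0.173)  3: 1.726 (Δ0.226)  4: 1.533 (Δ0.033)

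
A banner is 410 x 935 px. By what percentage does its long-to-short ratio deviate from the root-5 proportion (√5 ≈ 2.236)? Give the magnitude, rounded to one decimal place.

2.0%

Ratio = 935 / 410 ≈ 2.2805.
Ideal root-5 ≈ 2.2361. |2.2805 − 2.2361| / 2.2361 ≈ 1.99% → 2.0%.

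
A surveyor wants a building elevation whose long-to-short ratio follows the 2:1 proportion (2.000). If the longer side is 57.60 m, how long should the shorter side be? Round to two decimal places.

28.80 m

2:1 = 2.00000.
Shorter side = 57.60 ÷ 2.00000 ≈ 28.8000 → 28.80 m.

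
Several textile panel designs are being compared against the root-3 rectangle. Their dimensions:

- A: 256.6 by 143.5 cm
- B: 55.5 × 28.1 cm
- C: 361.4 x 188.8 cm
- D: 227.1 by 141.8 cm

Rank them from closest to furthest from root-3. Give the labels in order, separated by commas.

A, D, C, B

A: 256.6/143.5 ≈ 1.788 → |1.788 − 1.732| = 0.056
B: 55.5/28.1 ≈ 1.975 → |1.975 − 1.732| = 0.243
C: 361.4/188.8 ≈ 1.914 → |1.914 − 1.732| = 0.182
D: 227.1/141.8 ≈ 1.602 → |1.602 − 1.732| = 0.130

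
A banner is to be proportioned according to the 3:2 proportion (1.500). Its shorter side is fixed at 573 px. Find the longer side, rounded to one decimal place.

3:2 = 1.50000.
Longer side = 573 × 1.50000 ≈ 859.500 → 859.5 px.

859.5 px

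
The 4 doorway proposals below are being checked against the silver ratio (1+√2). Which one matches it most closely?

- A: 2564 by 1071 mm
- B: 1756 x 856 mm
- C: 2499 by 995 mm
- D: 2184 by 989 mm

Target silver ratio ≈ 2.414.
A: 2.394 (Δ0.020)  B: 2.051 (Δ0.363)  C: 2.512 (Δ0.098)  D: 2.208 (Δ0.206)

A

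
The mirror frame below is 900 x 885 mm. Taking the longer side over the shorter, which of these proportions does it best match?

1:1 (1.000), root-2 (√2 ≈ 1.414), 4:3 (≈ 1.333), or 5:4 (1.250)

900/885 ≈ 1.017. Nearest candidates are 1:1 (1.000, off by 0.017) and 5:4 (1.250, off by 0.233).

1:1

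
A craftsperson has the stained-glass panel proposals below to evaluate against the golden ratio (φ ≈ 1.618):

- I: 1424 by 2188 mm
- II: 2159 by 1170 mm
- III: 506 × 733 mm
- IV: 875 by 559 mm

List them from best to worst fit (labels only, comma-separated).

I: 2188/1424 ≈ 1.537 → |1.537 − 1.618| = 0.081
II: 2159/1170 ≈ 1.845 → |1.845 − 1.618| = 0.227
III: 733/506 ≈ 1.449 → |1.449 − 1.618| = 0.169
IV: 875/559 ≈ 1.565 → |1.565 − 1.618| = 0.053

IV, I, III, II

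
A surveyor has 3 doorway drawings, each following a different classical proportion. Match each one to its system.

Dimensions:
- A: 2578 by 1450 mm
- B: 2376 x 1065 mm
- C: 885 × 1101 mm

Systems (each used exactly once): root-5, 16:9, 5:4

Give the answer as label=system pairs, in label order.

A=16:9, B=root-5, C=5:4

Ratios: A ≈ 1.778; B ≈ 2.231; C ≈ 1.244.
Targets: root-5 ≈ 2.236; 16:9 ≈ 1.778; 5:4 ≈ 1.250.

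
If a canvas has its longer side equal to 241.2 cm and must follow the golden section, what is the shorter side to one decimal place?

golden ratio ≈ 1.61803.
Shorter side = 241.2 ÷ 1.61803 ≈ 149.070 → 149.1 cm.

149.1 cm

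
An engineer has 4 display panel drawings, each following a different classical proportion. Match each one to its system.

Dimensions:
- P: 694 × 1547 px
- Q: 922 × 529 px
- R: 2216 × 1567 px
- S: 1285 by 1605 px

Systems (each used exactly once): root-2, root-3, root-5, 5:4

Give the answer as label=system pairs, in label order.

P=root-5, Q=root-3, R=root-2, S=5:4

Ratios: P ≈ 2.229; Q ≈ 1.743; R ≈ 1.414; S ≈ 1.249.
Targets: root-2 ≈ 1.414; root-3 ≈ 1.732; root-5 ≈ 2.236; 5:4 ≈ 1.250.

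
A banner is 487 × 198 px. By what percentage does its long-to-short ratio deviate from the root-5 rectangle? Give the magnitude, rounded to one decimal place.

10.0%

Ratio = 487 / 198 ≈ 2.4596.
Ideal root-5 ≈ 2.2361. |2.4596 − 2.2361| / 2.2361 ≈ 10.00% → 10.0%.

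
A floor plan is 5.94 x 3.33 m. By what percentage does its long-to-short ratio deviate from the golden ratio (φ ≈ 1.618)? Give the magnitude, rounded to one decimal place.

Ratio = 5.94 / 3.33 ≈ 1.7838.
Ideal golden ratio ≈ 1.6180. |1.7838 − 1.6180| / 1.6180 ≈ 10.25% → 10.2%.

10.2%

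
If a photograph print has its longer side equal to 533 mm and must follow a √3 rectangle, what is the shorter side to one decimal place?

307.7 mm

root-3 ≈ 1.73205.
Shorter side = 533 ÷ 1.73205 ≈ 307.728 → 307.7 mm.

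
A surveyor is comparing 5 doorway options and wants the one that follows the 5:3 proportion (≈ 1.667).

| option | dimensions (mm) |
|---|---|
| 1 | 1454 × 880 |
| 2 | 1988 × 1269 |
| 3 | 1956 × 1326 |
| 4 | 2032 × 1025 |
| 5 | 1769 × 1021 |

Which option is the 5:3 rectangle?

Target 5:3 ≈ 1.667.
1: 1.652 (Δ0.015)  2: 1.567 (Δ0.100)  3: 1.475 (Δ0.192)  4: 1.982 (Δ0.315)  5: 1.733 (Δ0.066)

1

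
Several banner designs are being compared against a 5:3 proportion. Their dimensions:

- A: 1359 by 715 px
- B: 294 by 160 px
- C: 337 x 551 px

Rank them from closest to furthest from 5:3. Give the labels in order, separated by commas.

A: 1359/715 ≈ 1.901 → |1.901 − 1.667| = 0.234
B: 294/160 ≈ 1.837 → |1.837 − 1.667| = 0.170
C: 551/337 ≈ 1.635 → |1.635 − 1.667| = 0.032

C, B, A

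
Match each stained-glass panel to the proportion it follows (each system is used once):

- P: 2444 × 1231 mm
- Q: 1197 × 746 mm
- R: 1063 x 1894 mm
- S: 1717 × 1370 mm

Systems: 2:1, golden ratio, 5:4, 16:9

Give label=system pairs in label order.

P = 2444/1231 ≈ 1.985 → 2:1 (2.000)
Q = 1197/746 ≈ 1.605 → golden ratio (1.618)
R = 1894/1063 ≈ 1.782 → 16:9 (1.778)
S = 1717/1370 ≈ 1.253 → 5:4 (1.250)

P=2:1, Q=golden ratio, R=16:9, S=5:4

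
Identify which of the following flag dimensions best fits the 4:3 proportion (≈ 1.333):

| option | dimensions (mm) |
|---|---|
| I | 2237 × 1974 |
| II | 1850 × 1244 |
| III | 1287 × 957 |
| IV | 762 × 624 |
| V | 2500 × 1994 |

Ratios (long/short): I ≈ 1.133; II ≈ 1.487; III ≈ 1.345; IV ≈ 1.221; V ≈ 1.254.
4:3 ≈ 1.333; option III is nearest (Δ 0.012).

III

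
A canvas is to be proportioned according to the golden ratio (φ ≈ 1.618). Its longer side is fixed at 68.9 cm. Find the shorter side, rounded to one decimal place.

golden ratio ≈ 1.61803.
Shorter side = 68.9 ÷ 1.61803 ≈ 42.583 → 42.6 cm.

42.6 cm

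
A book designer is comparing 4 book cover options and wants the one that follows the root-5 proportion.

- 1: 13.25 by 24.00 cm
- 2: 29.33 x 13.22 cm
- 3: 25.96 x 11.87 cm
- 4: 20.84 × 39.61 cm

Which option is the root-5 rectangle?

Target root-5 ≈ 2.236.
1: 1.811 (Δ0.425)  2: 2.219 (Δ0.017)  3: 2.187 (Δ0.049)  4: 1.901 (Δ0.335)

2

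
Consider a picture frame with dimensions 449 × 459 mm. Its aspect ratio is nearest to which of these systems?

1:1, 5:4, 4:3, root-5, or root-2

1:1

459/449 ≈ 1.022. Nearest candidates are 1:1 (1.000, off by 0.022) and 5:4 (1.250, off by 0.228).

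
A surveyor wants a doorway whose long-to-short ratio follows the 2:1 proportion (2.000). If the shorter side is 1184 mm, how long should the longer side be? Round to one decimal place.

2:1 = 2.00000.
Longer side = 1184 × 2.00000 ≈ 2368.000 → 2368.0 mm.

2368.0 mm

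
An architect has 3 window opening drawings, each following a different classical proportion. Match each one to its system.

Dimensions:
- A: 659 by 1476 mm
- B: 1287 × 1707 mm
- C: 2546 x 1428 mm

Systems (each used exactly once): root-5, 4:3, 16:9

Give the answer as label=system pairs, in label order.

A=root-5, B=4:3, C=16:9

A = 1476/659 ≈ 2.240 → root-5 (2.236)
B = 1707/1287 ≈ 1.326 → 4:3 (1.333)
C = 2546/1428 ≈ 1.783 → 16:9 (1.778)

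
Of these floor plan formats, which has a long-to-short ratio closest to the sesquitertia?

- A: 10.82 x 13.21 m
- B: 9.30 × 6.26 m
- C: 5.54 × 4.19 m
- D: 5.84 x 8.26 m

Target 4:3 ≈ 1.333.
A: 1.221 (Δ0.112)  B: 1.486 (Δ0.153)  C: 1.322 (Δ0.011)  D: 1.414 (Δ0.081)

C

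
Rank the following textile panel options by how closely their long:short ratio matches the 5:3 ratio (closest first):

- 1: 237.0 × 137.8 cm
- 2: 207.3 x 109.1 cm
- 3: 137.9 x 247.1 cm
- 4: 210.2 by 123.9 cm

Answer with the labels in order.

Ratios: 1 = 237.0 / 137.8 ≈ 1.720; 2 = 207.3 / 109.1 ≈ 1.900; 3 = 247.1 / 137.9 ≈ 1.792; 4 = 210.2 / 123.9 ≈ 1.697.
|Δ from 1.667|: 1 0.053; 2 0.233; 3 0.125; 4 0.030.

4, 1, 3, 2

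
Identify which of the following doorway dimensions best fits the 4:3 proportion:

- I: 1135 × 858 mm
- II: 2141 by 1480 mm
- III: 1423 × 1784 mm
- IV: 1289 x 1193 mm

Ratios (long/short): I ≈ 1.323; II ≈ 1.447; III ≈ 1.254; IV ≈ 1.080.
4:3 ≈ 1.333; option I is nearest (Δ 0.010).

I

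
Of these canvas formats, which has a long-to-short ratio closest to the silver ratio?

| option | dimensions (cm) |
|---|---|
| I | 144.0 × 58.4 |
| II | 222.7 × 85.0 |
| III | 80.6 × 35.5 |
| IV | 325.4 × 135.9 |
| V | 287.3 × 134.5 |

IV

Target silver ratio ≈ 2.414.
I: 2.466 (Δ0.052)  II: 2.620 (Δ0.206)  III: 2.270 (Δ0.144)  IV: 2.394 (Δ0.020)  V: 2.136 (Δ0.278)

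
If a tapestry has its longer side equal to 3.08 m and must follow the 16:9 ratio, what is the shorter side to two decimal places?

16:9 ≈ 1.77778.
Shorter side = 3.08 ÷ 1.77778 ≈ 1.7325 → 1.73 m.

1.73 m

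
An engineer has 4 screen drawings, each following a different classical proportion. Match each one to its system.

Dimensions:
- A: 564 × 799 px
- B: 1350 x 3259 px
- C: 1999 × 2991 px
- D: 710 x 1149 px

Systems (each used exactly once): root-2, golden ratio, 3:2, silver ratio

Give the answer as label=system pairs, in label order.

A = 799/564 ≈ 1.417 → root-2 (1.414)
B = 3259/1350 ≈ 2.414 → silver ratio (2.414)
C = 2991/1999 ≈ 1.496 → 3:2 (1.500)
D = 1149/710 ≈ 1.618 → golden ratio (1.618)

A=root-2, B=silver ratio, C=3:2, D=golden ratio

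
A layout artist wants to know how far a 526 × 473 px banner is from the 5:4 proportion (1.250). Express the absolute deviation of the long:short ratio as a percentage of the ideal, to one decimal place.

11.0%

Ratio = 526 / 473 ≈ 1.1121.
Ideal 5:4 = 1.2500. |1.1121 − 1.2500| / 1.2500 ≈ 11.03% → 11.0%.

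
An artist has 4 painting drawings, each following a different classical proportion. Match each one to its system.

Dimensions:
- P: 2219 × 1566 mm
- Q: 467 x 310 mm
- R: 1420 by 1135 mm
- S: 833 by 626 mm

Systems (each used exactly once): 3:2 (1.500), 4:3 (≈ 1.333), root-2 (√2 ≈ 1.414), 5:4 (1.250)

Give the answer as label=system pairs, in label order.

Ratios: P ≈ 1.417; Q ≈ 1.506; R ≈ 1.251; S ≈ 1.331.
Targets: 3:2 ≈ 1.500; 4:3 ≈ 1.333; root-2 ≈ 1.414; 5:4 ≈ 1.250.

P=root-2, Q=3:2, R=5:4, S=4:3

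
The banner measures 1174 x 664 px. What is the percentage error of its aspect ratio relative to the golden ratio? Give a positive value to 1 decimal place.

Ratio = 1174 / 664 ≈ 1.7681.
Ideal golden ratio ≈ 1.6180. |1.7681 − 1.6180| / 1.6180 ≈ 9.28% → 9.3%.

9.3%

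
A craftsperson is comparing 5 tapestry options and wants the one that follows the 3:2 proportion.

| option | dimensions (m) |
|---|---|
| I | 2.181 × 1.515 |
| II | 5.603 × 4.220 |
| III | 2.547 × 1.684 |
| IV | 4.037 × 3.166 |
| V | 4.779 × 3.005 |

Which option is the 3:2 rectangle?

Ratios (long/short): I ≈ 1.440; II ≈ 1.328; III ≈ 1.512; IV ≈ 1.275; V ≈ 1.590.
3:2 ≈ 1.500; option III is nearest (Δ 0.012).

III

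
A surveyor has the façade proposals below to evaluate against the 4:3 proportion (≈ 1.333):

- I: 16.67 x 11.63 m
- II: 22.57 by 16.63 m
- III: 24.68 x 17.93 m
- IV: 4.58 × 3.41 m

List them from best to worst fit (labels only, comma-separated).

Ratios: I = 16.67 / 11.63 ≈ 1.433; II = 22.57 / 16.63 ≈ 1.357; III = 24.68 / 17.93 ≈ 1.376; IV = 4.58 / 3.41 ≈ 1.343.
|Δ from 1.333|: I 0.100; II 0.024; III 0.043; IV 0.010.

IV, II, III, I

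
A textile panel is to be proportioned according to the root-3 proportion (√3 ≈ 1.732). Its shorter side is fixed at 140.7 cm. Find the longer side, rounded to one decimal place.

243.7 cm

root-3 ≈ 1.73205.
Longer side = 140.7 × 1.73205 ≈ 243.699 → 243.7 cm.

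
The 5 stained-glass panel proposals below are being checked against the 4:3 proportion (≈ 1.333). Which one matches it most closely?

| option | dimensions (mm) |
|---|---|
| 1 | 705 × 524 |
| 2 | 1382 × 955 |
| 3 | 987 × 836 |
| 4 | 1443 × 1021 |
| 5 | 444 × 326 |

1

Ratios (long/short): 1 ≈ 1.345; 2 ≈ 1.447; 3 ≈ 1.181; 4 ≈ 1.413; 5 ≈ 1.362.
4:3 ≈ 1.333; option 1 is nearest (Δ 0.012).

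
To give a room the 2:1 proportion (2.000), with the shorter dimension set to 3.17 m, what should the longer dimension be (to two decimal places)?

2:1 = 2.00000.
Longer side = 3.17 × 2.00000 ≈ 6.3400 → 6.34 m.

6.34 m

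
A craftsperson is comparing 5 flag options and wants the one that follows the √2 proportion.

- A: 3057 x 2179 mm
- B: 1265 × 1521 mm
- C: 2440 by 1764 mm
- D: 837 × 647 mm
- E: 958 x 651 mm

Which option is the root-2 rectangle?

Target root-2 ≈ 1.414.
A: 1.403 (Δ0.011)  B: 1.202 (Δ0.212)  C: 1.383 (Δ0.031)  D: 1.294 (Δ0.120)  E: 1.472 (Δ0.058)

A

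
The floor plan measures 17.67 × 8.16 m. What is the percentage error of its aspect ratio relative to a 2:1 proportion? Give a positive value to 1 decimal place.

Ratio = 17.67 / 8.16 ≈ 2.1654.
Ideal 2:1 = 2.0000. |2.1654 − 2.0000| / 2.0000 ≈ 8.27% → 8.3%.

8.3%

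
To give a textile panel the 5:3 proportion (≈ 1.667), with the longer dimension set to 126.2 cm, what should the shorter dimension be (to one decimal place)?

75.7 cm

5:3 ≈ 1.66667.
Shorter side = 126.2 ÷ 1.66667 ≈ 75.720 → 75.7 cm.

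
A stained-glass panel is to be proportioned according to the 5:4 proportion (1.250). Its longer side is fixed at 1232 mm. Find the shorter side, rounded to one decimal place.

985.6 mm

5:4 = 1.25000.
Shorter side = 1232 ÷ 1.25000 ≈ 985.600 → 985.6 mm.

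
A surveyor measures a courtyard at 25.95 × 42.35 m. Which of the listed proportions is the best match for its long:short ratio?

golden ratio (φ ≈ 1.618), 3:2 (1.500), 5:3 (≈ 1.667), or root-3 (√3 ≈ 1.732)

golden ratio

42.35/25.95 ≈ 1.632. Nearest candidates are golden ratio (1.618, off by 0.014) and 5:3 (1.667, off by 0.035).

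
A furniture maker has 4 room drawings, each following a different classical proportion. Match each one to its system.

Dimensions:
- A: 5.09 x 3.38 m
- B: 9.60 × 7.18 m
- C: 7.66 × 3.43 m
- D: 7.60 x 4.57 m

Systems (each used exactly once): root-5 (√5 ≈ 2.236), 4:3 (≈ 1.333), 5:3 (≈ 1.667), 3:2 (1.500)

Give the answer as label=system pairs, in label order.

A=3:2, B=4:3, C=root-5, D=5:3

Ratios: A ≈ 1.506; B ≈ 1.337; C ≈ 2.233; D ≈ 1.663.
Targets: root-5 ≈ 2.236; 4:3 ≈ 1.333; 5:3 ≈ 1.667; 3:2 ≈ 1.500.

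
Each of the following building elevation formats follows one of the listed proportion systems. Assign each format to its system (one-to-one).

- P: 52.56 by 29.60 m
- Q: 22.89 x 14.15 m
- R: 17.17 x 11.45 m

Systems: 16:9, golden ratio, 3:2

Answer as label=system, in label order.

Ratios: P ≈ 1.776; Q ≈ 1.618; R ≈ 1.500.
Targets: 16:9 ≈ 1.778; golden ratio ≈ 1.618; 3:2 ≈ 1.500.

P=16:9, Q=golden ratio, R=3:2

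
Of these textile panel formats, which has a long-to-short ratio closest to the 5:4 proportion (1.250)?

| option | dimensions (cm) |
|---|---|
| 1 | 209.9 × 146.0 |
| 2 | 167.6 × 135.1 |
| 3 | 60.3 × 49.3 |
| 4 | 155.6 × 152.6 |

Target 5:4 ≈ 1.250.
1: 1.438 (Δ0.188)  2: 1.241 (Δ0.009)  3: 1.223 (Δ0.027)  4: 1.020 (Δ0.230)

2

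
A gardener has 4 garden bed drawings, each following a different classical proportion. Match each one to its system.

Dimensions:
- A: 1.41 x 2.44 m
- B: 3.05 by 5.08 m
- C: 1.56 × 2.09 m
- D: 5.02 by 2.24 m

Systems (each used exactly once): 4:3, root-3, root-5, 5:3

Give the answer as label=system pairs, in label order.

Ratios: A ≈ 1.730; B ≈ 1.666; C ≈ 1.340; D ≈ 2.241.
Targets: 4:3 ≈ 1.333; root-3 ≈ 1.732; root-5 ≈ 2.236; 5:3 ≈ 1.667.

A=root-3, B=5:3, C=4:3, D=root-5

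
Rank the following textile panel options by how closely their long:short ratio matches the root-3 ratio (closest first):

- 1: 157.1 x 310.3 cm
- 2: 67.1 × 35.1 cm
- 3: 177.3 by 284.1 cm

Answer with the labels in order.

Ratios: 1 = 310.3 / 157.1 ≈ 1.975; 2 = 67.1 / 35.1 ≈ 1.912; 3 = 284.1 / 177.3 ≈ 1.602.
|Δ from 1.732|: 1 0.243; 2 0.180; 3 0.130.

3, 2, 1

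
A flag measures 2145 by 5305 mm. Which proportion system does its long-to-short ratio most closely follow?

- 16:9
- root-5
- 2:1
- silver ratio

Ratio = 5305 / 2145 ≈ 2.473.
Distances: 16:9 1.778 (Δ 0.695); root-5 2.236 (Δ 0.237); 2:1 2.000 (Δ 0.473); silver ratio 2.414 (Δ 0.059).

silver ratio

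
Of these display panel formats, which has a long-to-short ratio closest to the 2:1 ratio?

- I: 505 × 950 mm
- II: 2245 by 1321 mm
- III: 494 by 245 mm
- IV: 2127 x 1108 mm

Ratios (long/short): I ≈ 1.881; II ≈ 1.699; III ≈ 2.016; IV ≈ 1.920.
2:1 ≈ 2.000; option III is nearest (Δ 0.016).

III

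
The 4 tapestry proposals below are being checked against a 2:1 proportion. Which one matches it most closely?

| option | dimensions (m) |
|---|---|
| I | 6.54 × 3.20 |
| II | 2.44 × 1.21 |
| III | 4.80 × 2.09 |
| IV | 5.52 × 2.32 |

II

Ratios (long/short): I ≈ 2.044; II ≈ 2.017; III ≈ 2.297; IV ≈ 2.379.
2:1 ≈ 2.000; option II is nearest (Δ 0.017).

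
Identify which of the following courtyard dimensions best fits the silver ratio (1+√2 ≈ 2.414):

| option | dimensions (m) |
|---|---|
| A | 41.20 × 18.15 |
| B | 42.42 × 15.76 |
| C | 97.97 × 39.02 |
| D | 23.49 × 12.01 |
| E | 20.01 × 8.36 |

E

Target silver ratio ≈ 2.414.
A: 2.270 (Δ0.144)  B: 2.692 (Δ0.278)  C: 2.511 (Δ0.097)  D: 1.956 (Δ0.458)  E: 2.394 (Δ0.020)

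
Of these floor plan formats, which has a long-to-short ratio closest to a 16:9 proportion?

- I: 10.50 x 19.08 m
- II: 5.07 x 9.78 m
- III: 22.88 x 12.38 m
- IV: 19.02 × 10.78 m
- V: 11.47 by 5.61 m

Ratios (long/short): I ≈ 1.817; II ≈ 1.929; III ≈ 1.848; IV ≈ 1.764; V ≈ 2.045.
16:9 ≈ 1.778; option IV is nearest (Δ 0.014).

IV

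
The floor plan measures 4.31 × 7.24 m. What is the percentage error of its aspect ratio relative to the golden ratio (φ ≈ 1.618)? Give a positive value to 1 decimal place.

3.8%

Ratio = 7.24 / 4.31 ≈ 1.6798.
Ideal golden ratio ≈ 1.6180. |1.6798 − 1.6180| / 1.6180 ≈ 3.82% → 3.8%.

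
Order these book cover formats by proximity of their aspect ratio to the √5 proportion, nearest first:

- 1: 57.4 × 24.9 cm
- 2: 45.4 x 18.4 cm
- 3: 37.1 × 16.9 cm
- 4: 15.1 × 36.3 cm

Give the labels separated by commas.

3, 1, 4, 2

Ratios: 1 = 57.4 / 24.9 ≈ 2.305; 2 = 45.4 / 18.4 ≈ 2.467; 3 = 37.1 / 16.9 ≈ 2.195; 4 = 36.3 / 15.1 ≈ 2.404.
|Δ from 2.236|: 1 0.069; 2 0.231; 3 0.041; 4 0.168.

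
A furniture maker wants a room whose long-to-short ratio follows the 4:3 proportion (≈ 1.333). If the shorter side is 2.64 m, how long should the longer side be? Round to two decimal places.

3.52 m

4:3 ≈ 1.33333.
Longer side = 2.64 × 1.33333 ≈ 3.5200 → 3.52 m.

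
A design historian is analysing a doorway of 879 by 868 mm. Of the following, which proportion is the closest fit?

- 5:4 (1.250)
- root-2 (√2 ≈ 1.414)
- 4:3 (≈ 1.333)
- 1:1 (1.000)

Ratio = 879 / 868 ≈ 1.013.
Distances: 5:4 1.250 (Δ 0.237); root-2 1.414 (Δ 0.401); 4:3 1.333 (Δ 0.320); 1:1 1.000 (Δ 0.013).

1:1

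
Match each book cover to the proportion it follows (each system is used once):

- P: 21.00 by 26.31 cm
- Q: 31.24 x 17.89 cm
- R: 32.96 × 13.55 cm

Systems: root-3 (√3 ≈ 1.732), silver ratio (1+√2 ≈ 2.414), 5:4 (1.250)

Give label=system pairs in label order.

Ratios: P ≈ 1.253; Q ≈ 1.746; R ≈ 2.432.
Targets: root-3 ≈ 1.732; silver ratio ≈ 2.414; 5:4 ≈ 1.250.

P=5:4, Q=root-3, R=silver ratio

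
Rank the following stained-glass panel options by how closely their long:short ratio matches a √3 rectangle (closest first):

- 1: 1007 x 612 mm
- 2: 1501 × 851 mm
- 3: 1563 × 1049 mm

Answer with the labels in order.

2, 1, 3

1: 1007/612 ≈ 1.645 → |1.645 − 1.732| = 0.087
2: 1501/851 ≈ 1.764 → |1.764 − 1.732| = 0.032
3: 1563/1049 ≈ 1.490 → |1.490 − 1.732| = 0.242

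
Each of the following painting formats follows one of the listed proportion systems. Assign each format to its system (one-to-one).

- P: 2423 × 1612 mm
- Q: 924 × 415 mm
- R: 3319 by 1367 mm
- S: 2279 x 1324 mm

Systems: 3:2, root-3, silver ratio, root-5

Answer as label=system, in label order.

P=3:2, Q=root-5, R=silver ratio, S=root-3

P = 2423/1612 ≈ 1.503 → 3:2 (1.500)
Q = 924/415 ≈ 2.227 → root-5 (2.236)
R = 3319/1367 ≈ 2.428 → silver ratio (2.414)
S = 2279/1324 ≈ 1.721 → root-3 (1.732)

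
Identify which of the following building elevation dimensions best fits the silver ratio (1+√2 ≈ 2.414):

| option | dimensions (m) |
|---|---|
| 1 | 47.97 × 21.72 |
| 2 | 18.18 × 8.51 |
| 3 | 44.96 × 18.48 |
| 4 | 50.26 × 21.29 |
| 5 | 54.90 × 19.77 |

3

Ratios (long/short): 1 ≈ 2.209; 2 ≈ 2.136; 3 ≈ 2.433; 4 ≈ 2.361; 5 ≈ 2.777.
silver ratio ≈ 2.414; option 3 is nearest (Δ 0.019).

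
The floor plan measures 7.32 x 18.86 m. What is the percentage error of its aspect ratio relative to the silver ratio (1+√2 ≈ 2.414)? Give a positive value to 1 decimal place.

Ratio = 18.86 / 7.32 ≈ 2.5765.
Ideal silver ratio ≈ 2.4142. |2.5765 − 2.4142| / 2.4142 ≈ 6.72% → 6.7%.

6.7%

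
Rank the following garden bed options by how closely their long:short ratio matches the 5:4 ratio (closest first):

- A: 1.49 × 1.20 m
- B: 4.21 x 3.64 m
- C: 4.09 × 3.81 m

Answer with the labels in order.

A, B, C

Ratios: A = 1.49 / 1.20 ≈ 1.242; B = 4.21 / 3.64 ≈ 1.157; C = 4.09 / 3.81 ≈ 1.073.
|Δ from 1.250|: A 0.008; B 0.093; C 0.177.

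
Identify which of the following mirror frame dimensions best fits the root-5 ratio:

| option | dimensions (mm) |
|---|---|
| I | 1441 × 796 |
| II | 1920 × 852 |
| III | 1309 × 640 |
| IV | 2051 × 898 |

II

Target root-5 ≈ 2.236.
I: 1.810 (Δ0.426)  II: 2.254 (Δ0.018)  III: 2.045 (Δ0.191)  IV: 2.284 (Δ0.048)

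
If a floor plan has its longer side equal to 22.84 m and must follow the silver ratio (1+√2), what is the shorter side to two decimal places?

9.46 m

silver ratio ≈ 2.41421.
Shorter side = 22.84 ÷ 2.41421 ≈ 9.4607 → 9.46 m.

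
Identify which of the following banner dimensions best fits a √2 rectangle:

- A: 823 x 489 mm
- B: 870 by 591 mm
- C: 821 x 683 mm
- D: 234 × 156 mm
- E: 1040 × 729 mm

E

Target root-2 ≈ 1.414.
A: 1.683 (Δ0.269)  B: 1.472 (Δ0.058)  C: 1.202 (Δ0.212)  D: 1.500 (Δ0.086)  E: 1.427 (Δ0.013)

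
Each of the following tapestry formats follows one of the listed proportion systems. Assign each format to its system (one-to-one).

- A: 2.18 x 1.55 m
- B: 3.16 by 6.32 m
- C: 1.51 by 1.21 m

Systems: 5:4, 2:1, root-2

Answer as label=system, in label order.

A = 2.18/1.55 ≈ 1.406 → root-2 (1.414)
B = 6.32/3.16 ≈ 2.000 → 2:1 (2.000)
C = 1.51/1.21 ≈ 1.248 → 5:4 (1.250)

A=root-2, B=2:1, C=5:4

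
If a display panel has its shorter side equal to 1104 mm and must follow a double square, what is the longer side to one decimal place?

2:1 = 2.00000.
Longer side = 1104 × 2.00000 ≈ 2208.000 → 2208.0 mm.

2208.0 mm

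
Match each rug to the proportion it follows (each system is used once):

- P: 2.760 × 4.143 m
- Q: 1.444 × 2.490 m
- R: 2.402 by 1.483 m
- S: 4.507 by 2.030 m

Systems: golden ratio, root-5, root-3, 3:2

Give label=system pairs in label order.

P=3:2, Q=root-3, R=golden ratio, S=root-5

Ratios: P ≈ 1.501; Q ≈ 1.724; R ≈ 1.620; S ≈ 2.220.
Targets: golden ratio ≈ 1.618; root-5 ≈ 2.236; root-3 ≈ 1.732; 3:2 ≈ 1.500.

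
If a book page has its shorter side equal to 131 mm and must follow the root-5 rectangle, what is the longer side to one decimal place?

292.9 mm

root-5 ≈ 2.23607.
Longer side = 131 × 2.23607 ≈ 292.925 → 292.9 mm.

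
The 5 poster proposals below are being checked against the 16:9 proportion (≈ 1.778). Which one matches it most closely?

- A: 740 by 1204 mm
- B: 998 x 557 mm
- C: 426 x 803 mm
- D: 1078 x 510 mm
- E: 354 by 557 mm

Ratios (long/short): A ≈ 1.627; B ≈ 1.792; C ≈ 1.885; D ≈ 2.114; E ≈ 1.573.
16:9 ≈ 1.778; option B is nearest (Δ 0.014).

B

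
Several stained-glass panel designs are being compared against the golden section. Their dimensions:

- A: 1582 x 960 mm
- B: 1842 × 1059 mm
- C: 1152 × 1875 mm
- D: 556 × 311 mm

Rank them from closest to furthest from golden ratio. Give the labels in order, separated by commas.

C, A, B, D

Ratios: A = 1582 / 960 ≈ 1.648; B = 1842 / 1059 ≈ 1.739; C = 1875 / 1152 ≈ 1.628; D = 556 / 311 ≈ 1.788.
|Δ from 1.618|: A 0.030; B 0.121; C 0.010; D 0.170.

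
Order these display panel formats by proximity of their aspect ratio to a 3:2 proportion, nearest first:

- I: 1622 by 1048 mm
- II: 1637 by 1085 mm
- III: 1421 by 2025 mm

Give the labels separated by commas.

Ratios: I = 1622 / 1048 ≈ 1.548; II = 1637 / 1085 ≈ 1.509; III = 2025 / 1421 ≈ 1.425.
|Δ from 1.500|: I 0.048; II 0.009; III 0.075.

II, I, III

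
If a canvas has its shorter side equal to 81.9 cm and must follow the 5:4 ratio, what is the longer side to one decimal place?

102.4 cm

5:4 = 1.25000.
Longer side = 81.9 × 1.25000 ≈ 102.375 → 102.4 cm.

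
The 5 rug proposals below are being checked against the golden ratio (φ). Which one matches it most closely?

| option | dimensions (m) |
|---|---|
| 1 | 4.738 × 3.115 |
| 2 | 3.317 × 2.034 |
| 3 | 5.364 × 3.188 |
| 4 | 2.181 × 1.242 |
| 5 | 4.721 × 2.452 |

Ratios (long/short): 1 ≈ 1.521; 2 ≈ 1.631; 3 ≈ 1.683; 4 ≈ 1.756; 5 ≈ 1.925.
golden ratio ≈ 1.618; option 2 is nearest (Δ 0.013).

2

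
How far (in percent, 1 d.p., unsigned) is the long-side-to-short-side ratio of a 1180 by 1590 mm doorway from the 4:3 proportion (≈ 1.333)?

Ratio = 1590 / 1180 ≈ 1.3475.
Ideal 4:3 ≈ 1.3333. |1.3475 − 1.3333| / 1.3333 ≈ 1.07% → 1.1%.

1.1%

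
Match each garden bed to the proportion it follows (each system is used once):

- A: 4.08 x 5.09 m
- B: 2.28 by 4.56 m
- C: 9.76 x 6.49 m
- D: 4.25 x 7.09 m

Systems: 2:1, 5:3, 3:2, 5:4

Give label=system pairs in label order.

A=5:4, B=2:1, C=3:2, D=5:3

Ratios: A ≈ 1.248; B ≈ 2.000; C ≈ 1.504; D ≈ 1.668.
Targets: 2:1 ≈ 2.000; 5:3 ≈ 1.667; 3:2 ≈ 1.500; 5:4 ≈ 1.250.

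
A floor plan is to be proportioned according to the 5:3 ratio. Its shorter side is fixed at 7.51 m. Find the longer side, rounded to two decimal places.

12.52 m

5:3 ≈ 1.66667.
Longer side = 7.51 × 1.66667 ≈ 12.5167 → 12.52 m.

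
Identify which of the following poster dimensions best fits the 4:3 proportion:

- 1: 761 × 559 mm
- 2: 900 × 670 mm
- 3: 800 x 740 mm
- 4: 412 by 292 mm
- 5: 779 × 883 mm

2

Ratios (long/short): 1 ≈ 1.361; 2 ≈ 1.343; 3 ≈ 1.081; 4 ≈ 1.411; 5 ≈ 1.134.
4:3 ≈ 1.333; option 2 is nearest (Δ 0.010).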